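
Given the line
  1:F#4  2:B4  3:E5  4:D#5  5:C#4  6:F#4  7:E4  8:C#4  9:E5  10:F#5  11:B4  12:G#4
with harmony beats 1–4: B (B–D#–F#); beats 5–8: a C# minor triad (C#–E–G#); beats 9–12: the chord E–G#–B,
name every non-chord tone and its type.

The harmony at that moment is B major triad (B, D#, F#); E5 is not a chord tone.
It is approached by leap up from B4 and left by step down to D#5.
Leap in, step out — an appoggiatura.
The harmony at that moment is C# minor triad (C#, E, G#); F#4 is not a chord tone.
It is approached by leap up from C#4 and left by step down to E4.
Leap in, step out — an appoggiatura.
The harmony at that moment is E major triad (E, G#, B); F#5 is not a chord tone.
It is approached by step up from E5 and left by leap down to B4.
Step in, leap out — an escape tone.

E5 (beat 3) — appoggiatura; F#4 (beat 6) — appoggiatura; F#5 (beat 10) — escape tone.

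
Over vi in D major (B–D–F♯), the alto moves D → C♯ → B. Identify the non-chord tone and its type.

C♯ is a passing tone.

The harmony at that moment is B minor triad (B, D, F♯); C♯ is not a chord tone.
It is approached by step down from D and left by step down to B.
Step in, step out in the same direction — a passing tone.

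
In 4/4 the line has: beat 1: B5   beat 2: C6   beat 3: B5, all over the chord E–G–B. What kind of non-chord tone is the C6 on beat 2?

Upper neighbor tone.

The harmony at that moment is E minor triad (E, G, B); C6 is not a chord tone.
It is approached by step up from B5 and left by step down to B5.
Step away and step back to the same note — a neighbor tone (upper neighbor).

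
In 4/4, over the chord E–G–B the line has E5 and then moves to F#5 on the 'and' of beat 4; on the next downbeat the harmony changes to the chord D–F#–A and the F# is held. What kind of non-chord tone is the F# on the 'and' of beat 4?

Anticipation.

The harmony at that moment is E minor triad (E, G, B); F#5 is not a chord tone.
It is approached by step up from E5 and then sustained as the same pitch into the next harmony.
Arriving early and becoming a chord tone when the harmony changes — an anticipation.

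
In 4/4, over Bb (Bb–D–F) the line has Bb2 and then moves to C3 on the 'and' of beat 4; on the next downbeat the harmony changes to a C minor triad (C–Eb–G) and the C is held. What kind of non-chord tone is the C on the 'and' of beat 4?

The harmony at that moment is Bb major triad (Bb, D, F); C3 is not a chord tone.
It is approached by step up from Bb2 and then sustained as the same pitch into the next harmony.
Arriving early and becoming a chord tone when the harmony changes — an anticipation.

Anticipation.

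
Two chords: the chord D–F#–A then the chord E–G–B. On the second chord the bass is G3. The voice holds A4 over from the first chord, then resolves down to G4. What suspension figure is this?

9–8 suspension.

At the second chord the bass is G3. The suspended A4 lies a ninth above the bass; after resolving down by step to G4, the interval above the bass becomes an octave.
Suspension figures are named by those two intervals: 9–8.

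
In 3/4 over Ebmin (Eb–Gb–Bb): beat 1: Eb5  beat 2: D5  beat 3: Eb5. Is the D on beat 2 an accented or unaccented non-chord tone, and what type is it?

The harmony at that moment is Eb minor triad (Eb, Gb, Bb); D5 is not a chord tone.
It is approached by step down from Eb5 and left by step up to Eb5.
Step away and step back to the same note — a neighbor tone (lower neighbor).
It falls on a weak beat, so it is unaccented.

Unaccented neighbor tone.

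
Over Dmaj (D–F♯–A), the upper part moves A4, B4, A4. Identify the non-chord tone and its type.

B4 is a neighbor tone.

The harmony at that moment is D major triad (D, F♯, A); B4 is not a chord tone.
It is approached by step up from A4 and left by step down to A4.
Step away and step back to the same note — a neighbor tone (upper neighbor).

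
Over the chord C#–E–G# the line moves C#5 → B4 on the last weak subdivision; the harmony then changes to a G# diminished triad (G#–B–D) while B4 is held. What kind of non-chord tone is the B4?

B4 is an anticipation.

The harmony at that moment is C# minor triad (C#, E, G#); B4 is not a chord tone.
It is approached by step down from C#5 and then sustained as the same pitch into the next harmony.
Arriving early and becoming a chord tone when the harmony changes — an anticipation.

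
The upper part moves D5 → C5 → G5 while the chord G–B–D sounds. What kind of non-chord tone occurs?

The harmony at that moment is G major triad (G, B, D); C5 is not a chord tone.
It is approached by step down from D5 and left by leap up to G5.
Step in, leap out — an escape tone.

C5 is an escape tone.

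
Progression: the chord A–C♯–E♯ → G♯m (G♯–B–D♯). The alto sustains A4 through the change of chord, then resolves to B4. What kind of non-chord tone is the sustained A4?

The harmony at that moment is G♯ minor triad (G♯, B, D♯); A4 is not a chord tone.
It is held over (the same pitch as the preceding A4) and left by step up to B4.
Held over from the previous chord and resolving up by step — a retardation.

A4 is a retardation.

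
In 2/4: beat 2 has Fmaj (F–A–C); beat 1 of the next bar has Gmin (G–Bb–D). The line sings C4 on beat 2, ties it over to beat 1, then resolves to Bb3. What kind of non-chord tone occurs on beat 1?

The harmony at that moment is G minor triad (G, Bb, D); C4 is not a chord tone.
It is held over (the same pitch as the preceding C4) and left by step down to Bb3.
Held over from the previous chord and resolving down by step — a suspension.

Suspension.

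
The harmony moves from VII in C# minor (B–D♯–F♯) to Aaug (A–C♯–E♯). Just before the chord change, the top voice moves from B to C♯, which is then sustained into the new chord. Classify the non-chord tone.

C♯ is an anticipation.

The harmony at that moment is B major triad (B, D♯, F♯); C♯ is not a chord tone.
It is approached by step up from B and then sustained as the same pitch into the next harmony.
Arriving early and becoming a chord tone when the harmony changes — an anticipation.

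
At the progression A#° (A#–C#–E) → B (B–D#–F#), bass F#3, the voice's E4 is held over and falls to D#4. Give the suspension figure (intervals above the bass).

At the second chord the bass is F#3. The suspended E4 lies a seventh above the bass; after resolving down by step to D#4, the interval above the bass becomes a sixth.
Suspension figures are named by those two intervals: 7–6.

7–6 suspension.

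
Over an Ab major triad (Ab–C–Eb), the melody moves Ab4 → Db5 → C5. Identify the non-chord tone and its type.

Db5 is an appoggiatura.

The harmony at that moment is Ab major triad (Ab, C, Eb); Db5 is not a chord tone.
It is approached by leap up from Ab4 and left by step down to C5.
Leap in, step out — an appoggiatura.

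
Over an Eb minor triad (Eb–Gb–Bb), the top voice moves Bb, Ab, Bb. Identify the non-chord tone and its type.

The harmony at that moment is Eb minor triad (Eb, Gb, Bb); Ab is not a chord tone.
It is approached by step down from Bb and left by step up to Bb.
Step away and step back to the same note — a neighbor tone (lower neighbor).

Ab is a neighbor tone.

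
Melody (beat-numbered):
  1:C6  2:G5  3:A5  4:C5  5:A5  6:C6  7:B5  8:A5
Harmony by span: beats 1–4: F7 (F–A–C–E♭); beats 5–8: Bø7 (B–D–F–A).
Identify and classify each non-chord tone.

G5 (beat 2) — appoggiatura; C6 (beat 6) — appoggiatura.

The harmony at that moment is F dominant seventh chord (F, A, C, E♭); G5 is not a chord tone.
It is approached by leap down from C6 and left by step up to A5.
Leap in, step out — an appoggiatura.
The harmony at that moment is B half-diminished seventh chord (B, D, F, A); C6 is not a chord tone.
It is approached by leap up from A5 and left by step down to B5.
Leap in, step out — an appoggiatura.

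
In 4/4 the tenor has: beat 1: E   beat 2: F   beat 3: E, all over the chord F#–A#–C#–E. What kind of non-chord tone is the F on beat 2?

The harmony at that moment is F# dominant seventh chord (F#, A#, C#, E); F is not a chord tone.
It is approached by step up from E and left by step down to E.
Step away and step back to the same note — a neighbor tone (upper neighbor).

Upper neighbor tone.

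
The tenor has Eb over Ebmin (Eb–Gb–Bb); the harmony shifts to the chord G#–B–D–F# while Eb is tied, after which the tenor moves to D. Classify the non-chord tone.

The harmony at that moment is G# half-diminished seventh chord (G#, B, D, F#); Eb is not a chord tone.
It is held over (the same pitch as the preceding Eb) and left by step down to D.
Held over from the previous chord and resolving down by step — a suspension.

Eb is a suspension.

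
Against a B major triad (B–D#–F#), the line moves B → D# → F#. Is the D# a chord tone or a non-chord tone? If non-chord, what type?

B major triad contains B, D#, F#; D# is the third, so it is a chord tone.

Chord tone (the third of B major triad).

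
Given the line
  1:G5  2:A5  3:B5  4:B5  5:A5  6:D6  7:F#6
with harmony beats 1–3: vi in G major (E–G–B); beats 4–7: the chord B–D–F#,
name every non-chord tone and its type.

The harmony at that moment is E minor triad (E, G, B); A5 is not a chord tone.
It is approached by step up from G5 and left by step up to B5.
Step in, step out in the same direction — a passing tone.
The harmony at that moment is B minor triad (B, D, F#); A5 is not a chord tone.
It is approached by step down from B5 and left by leap up to D6.
Step in, leap out — an escape tone.

A5 (beat 2) — passing tone; A5 (beat 5) — escape tone.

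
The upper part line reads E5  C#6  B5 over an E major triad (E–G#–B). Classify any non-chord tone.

The harmony at that moment is E major triad (E, G#, B); C#6 is not a chord tone.
It is approached by leap up from E5 and left by step down to B5.
Leap in, step out — an appoggiatura.

C#6 is an appoggiatura.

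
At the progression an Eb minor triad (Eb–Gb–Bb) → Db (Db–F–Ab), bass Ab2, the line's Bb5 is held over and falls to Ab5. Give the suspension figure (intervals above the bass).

9–8 suspension.

At the second chord the bass is Ab2. The suspended Bb5 lies a ninth above the bass; after resolving down by step to Ab5, the interval above the bass becomes an octave.
Suspension figures are named by those two intervals: 9–8.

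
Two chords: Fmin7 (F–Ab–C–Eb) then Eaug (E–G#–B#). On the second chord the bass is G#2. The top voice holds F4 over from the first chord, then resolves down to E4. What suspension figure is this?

At the second chord the bass is G#2. The suspended F4 lies a seventh above the bass; after resolving down by step to E4, the interval above the bass becomes a sixth.
Suspension figures are named by those two intervals: 7–6.

7–6 suspension.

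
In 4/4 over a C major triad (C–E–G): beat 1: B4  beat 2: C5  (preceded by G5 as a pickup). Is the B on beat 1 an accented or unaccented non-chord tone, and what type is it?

The harmony at that moment is C major triad (C, E, G); B4 is not a chord tone.
It is approached by leap down from G5 and left by step up to C5.
Leap in, step out — an appoggiatura.
It falls on the downbeat, so it is accented.

Accented appoggiatura.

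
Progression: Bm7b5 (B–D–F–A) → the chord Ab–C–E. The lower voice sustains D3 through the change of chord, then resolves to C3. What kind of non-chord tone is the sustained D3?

The harmony at that moment is Ab augmented triad (Ab, C, E); D3 is not a chord tone.
It is held over (the same pitch as the preceding D3) and left by step down to C3.
Held over from the previous chord and resolving down by step — a suspension.

D3 is a suspension.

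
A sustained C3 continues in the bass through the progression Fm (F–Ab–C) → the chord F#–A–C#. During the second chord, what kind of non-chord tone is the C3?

Pedal tone (pedal point).

The harmony at that moment is F# minor triad (F#, A, C#); C3 is not a chord tone.
It is held over (the same pitch as the preceding C3) and then sustained as the same pitch into the next harmony.
Sustained through a change of harmony — a pedal tone.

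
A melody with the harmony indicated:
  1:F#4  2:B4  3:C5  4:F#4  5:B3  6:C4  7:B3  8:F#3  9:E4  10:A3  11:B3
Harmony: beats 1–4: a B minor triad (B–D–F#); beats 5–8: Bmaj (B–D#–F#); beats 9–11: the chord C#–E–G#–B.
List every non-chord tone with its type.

C5 (beat 3) — escape tone; C4 (beat 6) — neighbor tone; A3 (beat 10) — appoggiatura.

The harmony at that moment is B minor triad (B, D, F#); C5 is not a chord tone.
It is approached by step up from B4 and left by leap down to F#4.
Step in, leap out — an escape tone.
The harmony at that moment is B major triad (B, D#, F#); C4 is not a chord tone.
It is approached by step up from B3 and left by step down to B3.
Step away and step back to the same note — a neighbor tone (upper neighbor).
The harmony at that moment is C# minor seventh chord (C#, E, G#, B); A3 is not a chord tone.
It is approached by leap down from E4 and left by step up to B3.
Leap in, step out — an appoggiatura.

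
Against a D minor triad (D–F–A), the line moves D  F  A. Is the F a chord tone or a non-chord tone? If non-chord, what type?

Chord tone (the third of D minor triad).

D minor triad contains D, F, A; F is the third, so it is a chord tone.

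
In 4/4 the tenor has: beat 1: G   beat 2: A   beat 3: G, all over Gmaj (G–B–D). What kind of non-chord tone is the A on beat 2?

Upper neighbor tone.

The harmony at that moment is G major triad (G, B, D); A is not a chord tone.
It is approached by step up from G and left by step down to G.
Step away and step back to the same note — a neighbor tone (upper neighbor).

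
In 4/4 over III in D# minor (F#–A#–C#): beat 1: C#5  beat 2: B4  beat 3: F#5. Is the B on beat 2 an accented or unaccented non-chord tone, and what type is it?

The harmony at that moment is F# major triad (F#, A#, C#); B4 is not a chord tone.
It is approached by step down from C#5 and left by leap up to F#5.
Step in, leap out — an escape tone.
It falls on a weak beat, so it is unaccented.

Unaccented escape tone.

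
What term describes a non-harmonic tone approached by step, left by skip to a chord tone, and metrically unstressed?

Escape tone.

Approach: by step. Departure: by leap. Metric position: weak.
Step in, leap out, from a weak position — an escape tone (échappée). (It is the mirror image of the appoggiatura, which leaps in and steps out on a strong beat.)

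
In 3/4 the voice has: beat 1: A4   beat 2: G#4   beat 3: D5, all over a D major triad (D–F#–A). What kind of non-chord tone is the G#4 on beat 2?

Escape tone.

The harmony at that moment is D major triad (D, F#, A); G#4 is not a chord tone.
It is approached by step down from A4 and left by leap up to D5.
Step in, leap out, on a weak beat — an escape tone.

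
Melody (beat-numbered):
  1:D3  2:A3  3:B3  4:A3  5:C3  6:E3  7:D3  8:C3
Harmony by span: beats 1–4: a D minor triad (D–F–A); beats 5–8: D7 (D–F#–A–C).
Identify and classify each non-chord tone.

The harmony at that moment is D minor triad (D, F, A); B3 is not a chord tone.
It is approached by step up from A3 and left by step down to A3.
Step away and step back to the same note — a neighbor tone (upper neighbor).
The harmony at that moment is D dominant seventh chord (D, F#, A, C); E3 is not a chord tone.
It is approached by leap up from C3 and left by step down to D3.
Leap in, step out — an appoggiatura.

B3 (beat 3) — neighbor tone; E3 (beat 6) — appoggiatura.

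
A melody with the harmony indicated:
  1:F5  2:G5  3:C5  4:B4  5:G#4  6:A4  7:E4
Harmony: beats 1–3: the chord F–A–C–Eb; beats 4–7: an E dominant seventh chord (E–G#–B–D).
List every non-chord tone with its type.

G5 (beat 2) — escape tone; A4 (beat 6) — escape tone.

The harmony at that moment is F dominant seventh chord (F, A, C, Eb); G5 is not a chord tone.
It is approached by step up from F5 and left by leap down to C5.
Step in, leap out — an escape tone.
The harmony at that moment is E dominant seventh chord (E, G#, B, D); A4 is not a chord tone.
It is approached by step up from G#4 and left by leap down to E4.
Step in, leap out — an escape tone.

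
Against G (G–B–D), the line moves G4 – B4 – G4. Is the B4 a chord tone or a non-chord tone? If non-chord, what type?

Chord tone (the third of G major triad).

G major triad contains G, B, D; B is the third, so it is a chord tone.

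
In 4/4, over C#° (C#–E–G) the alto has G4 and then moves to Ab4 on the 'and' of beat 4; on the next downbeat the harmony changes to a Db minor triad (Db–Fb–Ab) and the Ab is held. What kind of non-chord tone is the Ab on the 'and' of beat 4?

The harmony at that moment is C# diminished triad (C#, E, G); Ab4 is not a chord tone.
It is approached by step up from G4 and then sustained as the same pitch into the next harmony.
Arriving early and becoming a chord tone when the harmony changes — an anticipation.

Anticipation.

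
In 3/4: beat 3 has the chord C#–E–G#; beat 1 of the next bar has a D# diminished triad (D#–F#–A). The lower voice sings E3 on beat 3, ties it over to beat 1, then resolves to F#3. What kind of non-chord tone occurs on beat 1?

The harmony at that moment is D# diminished triad (D#, F#, A); E3 is not a chord tone.
It is held over (the same pitch as the preceding E3) and left by step up to F#3.
Held over from the previous chord and resolving up by step — a retardation.

Retardation.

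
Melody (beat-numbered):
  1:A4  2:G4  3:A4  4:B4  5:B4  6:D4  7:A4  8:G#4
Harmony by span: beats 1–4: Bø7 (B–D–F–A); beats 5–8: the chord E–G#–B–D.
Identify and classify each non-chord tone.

The harmony at that moment is B half-diminished seventh chord (B, D, F, A); G4 is not a chord tone.
It is approached by step down from A4 and left by step up to A4.
Step away and step back to the same note — a neighbor tone (lower neighbor).
The harmony at that moment is E dominant seventh chord (E, G#, B, D); A4 is not a chord tone.
It is approached by leap up from D4 and left by step down to G#4.
Leap in, step out — an appoggiatura.

G4 (beat 2) — neighbor tone; A4 (beat 7) — appoggiatura.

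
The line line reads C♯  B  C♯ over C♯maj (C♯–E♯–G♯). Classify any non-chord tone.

The harmony at that moment is C♯ major triad (C♯, E♯, G♯); B is not a chord tone.
It is approached by step down from C♯ and left by step up to C♯.
Step away and step back to the same note — a neighbor tone (lower neighbor).

B is a neighbor tone.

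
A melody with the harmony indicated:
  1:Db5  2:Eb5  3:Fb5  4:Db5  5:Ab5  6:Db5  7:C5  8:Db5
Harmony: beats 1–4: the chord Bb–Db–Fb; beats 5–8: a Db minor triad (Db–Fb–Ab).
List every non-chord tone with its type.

The harmony at that moment is Bb diminished triad (Bb, Db, Fb); Eb5 is not a chord tone.
It is approached by step up from Db5 and left by step up to Fb5.
Step in, step out in the same direction — a passing tone.
The harmony at that moment is Db minor triad (Db, Fb, Ab); C5 is not a chord tone.
It is approached by step down from Db5 and left by step up to Db5.
Step away and step back to the same note — a neighbor tone (lower neighbor).

Eb5 (beat 2) — passing tone; C5 (beat 7) — neighbor tone.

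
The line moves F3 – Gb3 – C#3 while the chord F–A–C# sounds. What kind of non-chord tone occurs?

Gb3 is an escape tone.

The harmony at that moment is F augmented triad (F, A, C#); Gb3 is not a chord tone.
It is approached by step up from F3 and left by leap down to C#3.
Step in, leap out — an escape tone.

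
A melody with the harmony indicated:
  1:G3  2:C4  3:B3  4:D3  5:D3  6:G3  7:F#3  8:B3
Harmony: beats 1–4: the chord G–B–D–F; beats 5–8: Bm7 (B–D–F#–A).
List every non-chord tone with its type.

The harmony at that moment is G dominant seventh chord (G, B, D, F); C4 is not a chord tone.
It is approached by leap up from G3 and left by step down to B3.
Leap in, step out — an appoggiatura.
The harmony at that moment is B minor seventh chord (B, D, F#, A); G3 is not a chord tone.
It is approached by leap up from D3 and left by step down to F#3.
Leap in, step out — an appoggiatura.

C4 (beat 2) — appoggiatura; G3 (beat 6) — appoggiatura.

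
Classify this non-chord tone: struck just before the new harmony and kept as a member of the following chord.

Approach: ahead of the chord change (typically by step), so it is dissonant against the current harmony. Departure: none — the same pitch is restated or held and is a chord tone of the new harmony.
Dissonant first, consonant once the harmony catches up: the note simply arrives early — an anticipation. (The reverse timing, consonant first and dissonant after the change, would be a suspension or retardation.)

Anticipation.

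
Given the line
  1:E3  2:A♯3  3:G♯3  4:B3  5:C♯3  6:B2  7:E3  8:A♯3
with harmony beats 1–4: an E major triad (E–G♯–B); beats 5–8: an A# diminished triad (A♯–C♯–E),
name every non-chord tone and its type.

The harmony at that moment is E major triad (E, G♯, B); A♯3 is not a chord tone.
It is approached by leap up from E3 and left by step down to G♯3.
Leap in, step out — an appoggiatura.
The harmony at that moment is A♯ diminished triad (A♯, C♯, E); B2 is not a chord tone.
It is approached by step down from C♯3 and left by leap up to E3.
Step in, leap out — an escape tone.

A♯3 (beat 2) — appoggiatura; B2 (beat 6) — escape tone.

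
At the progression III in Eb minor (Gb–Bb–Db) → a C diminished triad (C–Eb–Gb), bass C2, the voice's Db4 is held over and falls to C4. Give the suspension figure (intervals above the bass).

9–8 suspension.

At the second chord the bass is C2. The suspended Db4 lies a ninth above the bass; after resolving down by step to C4, the interval above the bass becomes an octave.
Suspension figures are named by those two intervals: 9–8.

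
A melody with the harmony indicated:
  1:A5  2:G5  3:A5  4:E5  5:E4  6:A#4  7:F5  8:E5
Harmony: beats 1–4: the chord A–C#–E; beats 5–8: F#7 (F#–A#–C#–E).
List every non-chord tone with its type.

G5 (beat 2) — neighbor tone; F5 (beat 7) — appoggiatura.

The harmony at that moment is A major triad (A, C#, E); G5 is not a chord tone.
It is approached by step down from A5 and left by step up to A5.
Step away and step back to the same note — a neighbor tone (lower neighbor).
The harmony at that moment is F# dominant seventh chord (F#, A#, C#, E); F5 is not a chord tone.
It is approached by leap up from A#4 and left by step down to E5.
Leap in, step out — an appoggiatura.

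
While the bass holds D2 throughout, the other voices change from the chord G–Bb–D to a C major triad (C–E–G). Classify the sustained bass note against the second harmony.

Pedal tone (pedal point).

The harmony at that moment is C major triad (C, E, G); D2 is not a chord tone.
It is held over (the same pitch as the preceding D2) and then sustained as the same pitch into the next harmony.
Sustained through a change of harmony — a pedal tone.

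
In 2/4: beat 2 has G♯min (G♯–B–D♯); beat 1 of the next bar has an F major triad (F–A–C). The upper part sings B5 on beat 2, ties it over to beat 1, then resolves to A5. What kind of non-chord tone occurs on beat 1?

Suspension.

The harmony at that moment is F major triad (F, A, C); B5 is not a chord tone.
It is held over (the same pitch as the preceding B5) and left by step down to A5.
Held over from the previous chord and resolving down by step — a suspension.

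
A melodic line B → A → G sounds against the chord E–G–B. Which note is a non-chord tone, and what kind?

A is a passing tone.

The harmony at that moment is E minor triad (E, G, B); A is not a chord tone.
It is approached by step down from B and left by step down to G.
Step in, step out in the same direction — a passing tone.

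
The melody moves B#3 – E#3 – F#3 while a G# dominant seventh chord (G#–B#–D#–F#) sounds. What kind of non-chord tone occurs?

E#3 is an appoggiatura.

The harmony at that moment is G# dominant seventh chord (G#, B#, D#, F#); E#3 is not a chord tone.
It is approached by leap down from B#3 and left by step up to F#3.
Leap in, step out — an appoggiatura.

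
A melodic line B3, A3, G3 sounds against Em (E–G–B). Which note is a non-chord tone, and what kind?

The harmony at that moment is E minor triad (E, G, B); A3 is not a chord tone.
It is approached by step down from B3 and left by step down to G3.
Step in, step out in the same direction — a passing tone.

A3 is a passing tone.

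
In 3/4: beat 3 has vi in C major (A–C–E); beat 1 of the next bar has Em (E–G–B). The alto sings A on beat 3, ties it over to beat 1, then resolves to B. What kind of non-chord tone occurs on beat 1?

The harmony at that moment is E minor triad (E, G, B); A is not a chord tone.
It is held over (the same pitch as the preceding A) and left by step up to B.
Held over from the previous chord and resolving up by step — a retardation.

Retardation.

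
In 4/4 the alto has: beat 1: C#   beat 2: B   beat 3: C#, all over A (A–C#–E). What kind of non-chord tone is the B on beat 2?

Lower neighbor tone.

The harmony at that moment is A major triad (A, C#, E); B is not a chord tone.
It is approached by step down from C# and left by step up to C#.
Step away and step back to the same note — a neighbor tone (lower neighbor).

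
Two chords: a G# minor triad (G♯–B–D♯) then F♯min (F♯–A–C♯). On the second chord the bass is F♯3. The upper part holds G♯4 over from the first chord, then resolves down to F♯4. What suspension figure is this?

At the second chord the bass is F♯3. The suspended G♯4 lies a ninth above the bass; after resolving down by step to F♯4, the interval above the bass becomes an octave.
Suspension figures are named by those two intervals: 9–8.

9–8 suspension.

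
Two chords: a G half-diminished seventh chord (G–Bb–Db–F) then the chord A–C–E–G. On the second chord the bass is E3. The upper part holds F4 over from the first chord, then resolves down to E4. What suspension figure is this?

9–8 suspension.

At the second chord the bass is E3. The suspended F4 lies a ninth above the bass; after resolving down by step to E4, the interval above the bass becomes an octave.
Suspension figures are named by those two intervals: 9–8.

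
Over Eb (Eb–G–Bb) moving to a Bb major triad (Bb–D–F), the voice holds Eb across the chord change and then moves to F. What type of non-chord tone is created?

The harmony at that moment is Bb major triad (Bb, D, F); Eb is not a chord tone.
It is held over (the same pitch as the preceding Eb) and left by step up to F.
Held over from the previous chord and resolving up by step — a retardation.

Eb is a retardation.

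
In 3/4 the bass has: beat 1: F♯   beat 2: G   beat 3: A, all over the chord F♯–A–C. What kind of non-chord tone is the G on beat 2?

The harmony at that moment is F♯ diminished triad (F♯, A, C); G is not a chord tone.
It is approached by step up from F♯ and left by step up to A.
Step in, step out in the same direction — a passing tone.

Passing tone.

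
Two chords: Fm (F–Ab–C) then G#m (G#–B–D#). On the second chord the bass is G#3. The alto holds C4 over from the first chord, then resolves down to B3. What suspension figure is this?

At the second chord the bass is G#3. The suspended C4 lies a fourth above the bass; after resolving down by step to B3, the interval above the bass becomes a third.
Suspension figures are named by those two intervals: 4–3.

4–3 suspension.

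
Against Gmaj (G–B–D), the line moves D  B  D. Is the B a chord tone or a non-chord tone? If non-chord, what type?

Chord tone (the third of G major triad).

G major triad contains G, B, D; B is the third, so it is a chord tone.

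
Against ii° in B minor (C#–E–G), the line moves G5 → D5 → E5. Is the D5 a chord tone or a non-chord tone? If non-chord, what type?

The harmony at that moment is C# diminished triad (C#, E, G); D5 is not a chord tone.
It is approached by leap down from G5 and left by step up to E5.
Leap in, step out — an appoggiatura.

Non-chord tone — an appoggiatura.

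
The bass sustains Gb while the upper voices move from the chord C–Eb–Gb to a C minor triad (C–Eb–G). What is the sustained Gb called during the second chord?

The harmony at that moment is C minor triad (C, Eb, G); Gb is not a chord tone.
It is held over (the same pitch as the preceding Gb) and then sustained as the same pitch into the next harmony.
Sustained through a change of harmony — a pedal tone.

Pedal tone (pedal point).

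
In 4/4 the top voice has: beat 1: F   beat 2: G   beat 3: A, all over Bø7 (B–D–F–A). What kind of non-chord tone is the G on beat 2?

The harmony at that moment is B half-diminished seventh chord (B, D, F, A); G is not a chord tone.
It is approached by step up from F and left by step up to A.
Step in, step out in the same direction — a passing tone.

Passing tone.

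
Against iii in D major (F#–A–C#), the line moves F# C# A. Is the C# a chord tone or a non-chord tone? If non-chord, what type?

F# minor triad contains F#, A, C#; C# is the fifth, so it is a chord tone.

Chord tone (the fifth of F# minor triad).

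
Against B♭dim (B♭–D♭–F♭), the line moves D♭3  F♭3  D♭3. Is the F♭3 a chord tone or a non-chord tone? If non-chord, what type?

Chord tone (the fifth of Bb diminished triad).

Bb diminished triad contains B♭, D♭, F♭; F♭ is the fifth, so it is a chord tone.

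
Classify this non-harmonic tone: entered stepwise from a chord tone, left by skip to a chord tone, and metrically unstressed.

Escape tone.

Approach: by step. Departure: by leap. Metric position: weak.
Step in, leap out, from a weak position — an escape tone (échappée). (It is the mirror image of the appoggiatura, which leaps in and steps out on a strong beat.)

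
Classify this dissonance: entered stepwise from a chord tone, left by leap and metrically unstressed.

Escape tone.

Approach: by step. Departure: by leap. Metric position: weak.
Step in, leap out, from a weak position — an escape tone (échappée). (It is the mirror image of the appoggiatura, which leaps in and steps out on a strong beat.)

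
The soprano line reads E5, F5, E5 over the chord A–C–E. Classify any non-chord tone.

The harmony at that moment is A minor triad (A, C, E); F5 is not a chord tone.
It is approached by step up from E5 and left by step down to E5.
Step away and step back to the same note — a neighbor tone (upper neighbor).

F5 is a neighbor tone.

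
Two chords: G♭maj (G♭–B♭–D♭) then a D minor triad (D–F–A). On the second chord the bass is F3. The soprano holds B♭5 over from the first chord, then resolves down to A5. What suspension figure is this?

At the second chord the bass is F3. The suspended B♭5 lies a fourth above the bass; after resolving down by step to A5, the interval above the bass becomes a third.
Suspension figures are named by those two intervals: 4–3.

4–3 suspension.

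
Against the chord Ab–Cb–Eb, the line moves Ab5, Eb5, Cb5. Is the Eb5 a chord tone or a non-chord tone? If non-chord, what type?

Chord tone (the fifth of Ab minor triad).

Ab minor triad contains Ab, Cb, Eb; Eb is the fifth, so it is a chord tone.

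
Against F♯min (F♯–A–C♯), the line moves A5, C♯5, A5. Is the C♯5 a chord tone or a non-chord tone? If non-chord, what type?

Chord tone (the fifth of F# minor triad).

F# minor triad contains F♯, A, C♯; C♯ is the fifth, so it is a chord tone.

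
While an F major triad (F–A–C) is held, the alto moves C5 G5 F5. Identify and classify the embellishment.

The harmony at that moment is F major triad (F, A, C); G5 is not a chord tone.
It is approached by leap up from C5 and left by step down to F5.
Leap in, step out — an appoggiatura.

G5 is an appoggiatura.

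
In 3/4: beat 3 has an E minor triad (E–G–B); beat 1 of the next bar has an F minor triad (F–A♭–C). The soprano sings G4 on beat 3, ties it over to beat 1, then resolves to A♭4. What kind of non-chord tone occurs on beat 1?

Retardation.

The harmony at that moment is F minor triad (F, A♭, C); G4 is not a chord tone.
It is held over (the same pitch as the preceding G4) and left by step up to A♭4.
Held over from the previous chord and resolving up by step — a retardation.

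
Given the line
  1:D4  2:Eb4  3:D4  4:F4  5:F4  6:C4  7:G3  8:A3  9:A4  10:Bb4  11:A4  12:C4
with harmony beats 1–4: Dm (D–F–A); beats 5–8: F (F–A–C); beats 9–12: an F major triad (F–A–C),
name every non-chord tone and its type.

Eb4 (beat 2) — neighbor tone; G3 (beat 7) — appoggiatura; Bb4 (beat 10) — neighbor tone.

The harmony at that moment is D minor triad (D, F, A); Eb4 is not a chord tone.
It is approached by step up from D4 and left by step down to D4.
Step away and step back to the same note — a neighbor tone (upper neighbor).
The harmony at that moment is F major triad (F, A, C); G3 is not a chord tone.
It is approached by leap down from C4 and left by step up to A3.
Leap in, step out — an appoggiatura.
The harmony at that moment is F major triad (F, A, C); Bb4 is not a chord tone.
It is approached by step up from A4 and left by step down to A4.
Step away and step back to the same note — a neighbor tone (upper neighbor).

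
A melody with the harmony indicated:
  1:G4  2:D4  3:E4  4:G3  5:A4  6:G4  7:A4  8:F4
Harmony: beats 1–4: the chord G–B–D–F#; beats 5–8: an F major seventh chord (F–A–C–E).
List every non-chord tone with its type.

The harmony at that moment is G major seventh chord (G, B, D, F#); E4 is not a chord tone.
It is approached by step up from D4 and left by leap down to G3.
Step in, leap out — an escape tone.
The harmony at that moment is F major seventh chord (F, A, C, E); G4 is not a chord tone.
It is approached by step down from A4 and left by step up to A4.
Step away and step back to the same note — a neighbor tone (lower neighbor).

E4 (beat 3) — escape tone; G4 (beat 6) — neighbor tone.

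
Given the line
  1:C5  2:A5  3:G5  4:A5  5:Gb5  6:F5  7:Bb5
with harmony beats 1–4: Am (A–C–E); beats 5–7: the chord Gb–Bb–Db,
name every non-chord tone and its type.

The harmony at that moment is A minor triad (A, C, E); G5 is not a chord tone.
It is approached by step down from A5 and left by step up to A5.
Step away and step back to the same note — a neighbor tone (lower neighbor).
The harmony at that moment is Gb major triad (Gb, Bb, Db); F5 is not a chord tone.
It is approached by step down from Gb5 and left by leap up to Bb5.
Step in, leap out — an escape tone.

G5 (beat 3) — neighbor tone; F5 (beat 6) — escape tone.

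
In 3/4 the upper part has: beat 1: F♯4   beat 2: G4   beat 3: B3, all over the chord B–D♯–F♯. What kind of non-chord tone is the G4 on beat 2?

The harmony at that moment is B major triad (B, D♯, F♯); G4 is not a chord tone.
It is approached by step up from F♯4 and left by leap down to B3.
Step in, leap out, on a weak beat — an escape tone.

Escape tone.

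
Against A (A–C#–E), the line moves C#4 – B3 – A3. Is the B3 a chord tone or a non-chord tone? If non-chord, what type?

Non-chord tone — a passing tone.

The harmony at that moment is A major triad (A, C#, E); B3 is not a chord tone.
It is approached by step down from C#4 and left by step down to A3.
Step in, step out in the same direction — a passing tone.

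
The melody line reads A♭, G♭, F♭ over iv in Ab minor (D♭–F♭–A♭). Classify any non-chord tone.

G♭ is a passing tone.

The harmony at that moment is D♭ minor triad (D♭, F♭, A♭); G♭ is not a chord tone.
It is approached by step down from A♭ and left by step down to F♭.
Step in, step out in the same direction — a passing tone.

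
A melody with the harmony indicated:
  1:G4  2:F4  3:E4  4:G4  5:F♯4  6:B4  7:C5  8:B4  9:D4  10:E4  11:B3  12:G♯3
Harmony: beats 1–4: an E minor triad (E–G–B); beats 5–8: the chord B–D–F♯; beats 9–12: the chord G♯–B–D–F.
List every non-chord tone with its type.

F4 (beat 2) — passing tone; C5 (beat 7) — neighbor tone; E4 (beat 10) — escape tone.

The harmony at that moment is E minor triad (E, G, B); F4 is not a chord tone.
It is approached by step down from G4 and left by step down to E4.
Step in, step out in the same direction — a passing tone.
The harmony at that moment is B minor triad (B, D, F♯); C5 is not a chord tone.
It is approached by step up from B4 and left by step down to B4.
Step away and step back to the same note — a neighbor tone (upper neighbor).
The harmony at that moment is G♯ diminished seventh chord (G♯, B, D, F); E4 is not a chord tone.
It is approached by step up from D4 and left by leap down to B3.
Step in, leap out — an escape tone.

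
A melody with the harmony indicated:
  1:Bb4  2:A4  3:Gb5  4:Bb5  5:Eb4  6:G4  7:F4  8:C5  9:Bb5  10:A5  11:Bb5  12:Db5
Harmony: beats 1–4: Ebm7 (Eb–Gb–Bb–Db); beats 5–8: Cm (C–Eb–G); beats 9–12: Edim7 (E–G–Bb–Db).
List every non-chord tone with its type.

A4 (beat 2) — escape tone; F4 (beat 7) — escape tone; A5 (beat 10) — neighbor tone.

The harmony at that moment is Eb minor seventh chord (Eb, Gb, Bb, Db); A4 is not a chord tone.
It is approached by step down from Bb4 and left by leap up to Gb5.
Step in, leap out — an escape tone.
The harmony at that moment is C minor triad (C, Eb, G); F4 is not a chord tone.
It is approached by step down from G4 and left by leap up to C5.
Step in, leap out — an escape tone.
The harmony at that moment is E diminished seventh chord (E, G, Bb, Db); A5 is not a chord tone.
It is approached by step down from Bb5 and left by step up to Bb5.
Step away and step back to the same note — a neighbor tone (lower neighbor).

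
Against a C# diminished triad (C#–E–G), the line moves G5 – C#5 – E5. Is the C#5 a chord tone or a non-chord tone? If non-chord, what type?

Chord tone (the root of C# diminished triad).

C# diminished triad contains C#, E, G; C# is the root, so it is a chord tone.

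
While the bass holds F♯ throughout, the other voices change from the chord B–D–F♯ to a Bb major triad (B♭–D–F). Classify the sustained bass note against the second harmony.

The harmony at that moment is B♭ major triad (B♭, D, F); F♯ is not a chord tone.
It is held over (the same pitch as the preceding F♯) and then sustained as the same pitch into the next harmony.
Sustained through a change of harmony — a pedal tone.

Pedal tone (pedal point).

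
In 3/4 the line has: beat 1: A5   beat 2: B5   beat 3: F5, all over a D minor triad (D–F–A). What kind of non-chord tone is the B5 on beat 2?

The harmony at that moment is D minor triad (D, F, A); B5 is not a chord tone.
It is approached by step up from A5 and left by leap down to F5.
Step in, leap out, on a weak beat — an escape tone.

Escape tone.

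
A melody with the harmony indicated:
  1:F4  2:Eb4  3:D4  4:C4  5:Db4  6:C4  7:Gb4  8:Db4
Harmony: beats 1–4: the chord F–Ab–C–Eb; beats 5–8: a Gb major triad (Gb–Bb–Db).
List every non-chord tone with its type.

The harmony at that moment is F minor seventh chord (F, Ab, C, Eb); D4 is not a chord tone.
It is approached by step down from Eb4 and left by step down to C4.
Step in, step out in the same direction — a passing tone.
The harmony at that moment is Gb major triad (Gb, Bb, Db); C4 is not a chord tone.
It is approached by step down from Db4 and left by leap up to Gb4.
Step in, leap out — an escape tone.

D4 (beat 3) — passing tone; C4 (beat 6) — escape tone.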